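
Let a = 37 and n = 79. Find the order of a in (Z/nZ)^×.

78

The order of 37 must divide φ(79) = 79 − 1 = 78 = 2 · 3 · 13.
Divisors of 78: 1, 2, 3, 6, 13, 26, 39, 78.
Test each divisor d:
37^1 ≡ 37 (mod 79)
37^2 ≡ 26 (mod 79)
37^3 ≡ 14 (mod 79)
37^6 ≡ 38 (mod 79)
37^13 ≡ 24 (mod 79)
37^26 ≡ 23 (mod 79)
37^39 ≡ 78 (mod 79)
37^78 ≡ 1 (mod 79) ✓
The smallest such exponent is 78, so the order of 37 is 78.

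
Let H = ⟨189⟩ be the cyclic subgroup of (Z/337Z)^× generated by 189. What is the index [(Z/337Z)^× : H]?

84

Since 189 ∈ (Z/337Z)^×, its order divides φ(337) = 337 − 1 = 336 = 2^4 · 3 · 7.
Divisors of 336: 1, 2, 3, 4, 6, 7, 8, 12, 14, 16, 21, 24, 28, 42, 48, 56, 84, 112, 168, 336.
Compute 189^d (mod 337) for the divisors d until we hit 1:
189^1 ≡ 189
189^2 ≡ 336
189^3 ≡ 148
189^4 ≡ 1
Thus |⟨189⟩| = ord(189) = 4.
[(Z/337Z)^× : ⟨189⟩] = 336/4 = 84.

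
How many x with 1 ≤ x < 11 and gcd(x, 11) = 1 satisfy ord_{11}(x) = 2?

φ(11) = 11 − 1 = 10 = 2 · 5.
(Z/11Z)^× is cyclic (|G| = 10); a cyclic group of order m has exactly φ(d) elements of each order d | m, and none otherwise.
2 | 10, and φ(2) = 2 − 1 = 1.

1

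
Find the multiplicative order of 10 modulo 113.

112

ord(10) | φ(113) = 113 − 1 = 112 = 2^4 · 7.
Divisors of 112: 1, 2, 4, 7, 8, 14, 16, 28, 56, 112.
Evaluate successive powers at the divisors of 112:
10^1 ≡ 10 (mod 113)
10^2 ≡ 100 (mod 113)
10^4 ≡ 56 (mod 113)
10^7 ≡ 65 (mod 113)
10^8 ≡ 85 (mod 113)
10^14 ≡ 44 (mod 113)
10^16 ≡ 106 (mod 113)
10^28 ≡ 15 (mod 113)
10^56 ≡ 112 (mod 113)
10^112 ≡ 1 (mod 113) ✓
Therefore the multiplicative order of 10 modulo 113 is 112.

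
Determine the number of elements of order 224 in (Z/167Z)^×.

0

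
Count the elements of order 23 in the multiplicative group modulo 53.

0

φ(53) = 53 − 1 = 52 = 2^2 · 13.
In a cyclic group of order 52, there are φ(d) elements of order d for each divisor d of 52, and zero for non-divisors.
23 does not divide 52, so no element of (Z/53Z)^× has order 23.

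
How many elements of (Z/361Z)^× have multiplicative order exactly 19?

φ(361) = φ(19^2) = 19·(19−1) = 342 = 2 · 3^2 · 19.
Since (Z/361Z)^× is cyclic of order 342, the number of elements of order d is φ(d) when d | 342 and 0 otherwise.
19 | 342, and φ(19) = 19 − 1 = 18.

18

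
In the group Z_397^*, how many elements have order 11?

φ(397) = 397 − 1 = 396 = 2^2 · 3^2 · 11.
Since (Z/397Z)^× is cyclic of order 396, the number of elements of order d is φ(d) when d | 396 and 0 otherwise.
11 | 396, and φ(11) = 11 − 1 = 10.

10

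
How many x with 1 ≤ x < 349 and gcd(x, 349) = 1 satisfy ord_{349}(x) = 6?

2

φ(349) = 349 − 1 = 348 = 2^2 · 3 · 29.
In a cyclic group of order 348, there are φ(d) elements of order d for each divisor d of 348, and zero for non-divisors.
6 = 2 · 3 divides 348, and φ(6) = 2.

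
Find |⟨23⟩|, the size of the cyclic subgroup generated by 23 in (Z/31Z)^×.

10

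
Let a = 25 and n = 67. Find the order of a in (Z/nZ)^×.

11

ord(25) | φ(67) = 67 − 1 = 66 = 2 · 3 · 11.
Divisors of 66: 1, 2, 3, 6, 11, 22, 33, 66.
Evaluate successive powers at the divisors of 66:
25^1 ≡ 25 (mod 67)
25^2 ≡ 22 (mod 67)
25^3 ≡ 14 (mod 67)
25^6 ≡ 62 (mod 67)
25^11 ≡ 1 (mod 67) ✓
The smallest such exponent is 11, so the order of 25 is 11.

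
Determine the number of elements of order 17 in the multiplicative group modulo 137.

16

φ(137) = 137 − 1 = 136 = 2^3 · 17.
In a cyclic group of order 136, there are φ(d) elements of order d for each divisor d of 136, and zero for non-divisors.
17 | 136, and φ(17) = 17 − 1 = 16.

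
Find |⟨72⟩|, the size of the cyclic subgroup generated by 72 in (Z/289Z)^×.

By Lagrange's theorem, ord_289(72) divides φ(289) = φ(17^2) = 17·(17−1) = 272 = 2^4 · 17.
Divisors of 272: 1, 2, 4, 8, 16, 17, 34, 68, 136, 272.
Test each divisor d:
72^1 ≡ 72
72^2 ≡ 271
72^4 ≡ 35
72^8 ≡ 69
72^16 ≡ 137
72^17 ≡ 38
72^34 ≡ 288
72^68 ≡ 1
So ord_289(72) = 68.

68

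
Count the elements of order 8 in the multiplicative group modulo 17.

φ(17) = 17 − 1 = 16 = 2^4.
Since (Z/17Z)^× is cyclic of order 16, the number of elements of order d is φ(d) when d | 16 and 0 otherwise.
8 = 2^3 divides 16, and φ(8) = 4.

4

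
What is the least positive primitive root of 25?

2

φ(25) = φ(5^2) = 5·(5−1) = 20 = 2^2 · 5.
g is a primitive root iff g^(20/q) ≢ 1 (mod 25) for each prime q ∈ {2, 5}.
g = 2: 2^10 ≡ 24; 2^4 ≡ 16 — none is 1, so 2 is a primitive root.
Hence the least primitive root of 25 is 2.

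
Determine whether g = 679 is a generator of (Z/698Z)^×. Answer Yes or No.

φ(698) = φ(2)·φ(349) = 1·348 = 348 = 2^2 · 3 · 29.
Test 679^(348/q) mod 698 for each prime factor q of 348:
679^174 ≡ 1 (mod 698)  [q = 2: ≡ 1 ✗]
679^116 ≡ 471 (mod 698)  [q = 3: ≢ 1 ✓]
679^12 ≡ 289 (mod 698)  [q = 29: ≢ 1 ✓]
Since 679^174 ≡ 1, the order of 679 divides 174 < 348, so 679 is not a primitive root.

No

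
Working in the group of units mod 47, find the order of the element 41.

46

By Lagrange's theorem, ord_47(41) divides φ(47) = 47 − 1 = 46 = 2 · 23.
Divisors of 46: 1, 2, 23, 46.
Compute 41^d (mod 47) for the divisors d until we hit 1:
41^1 ≡ 41 (mod 47)
41^2 ≡ 36 (mod 47)
41^23 ≡ 46 (mod 47)
41^46 ≡ 1 (mod 47) ✓
The smallest such exponent is 46, so the order of 41 is 46.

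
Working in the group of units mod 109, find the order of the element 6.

108

Since 6 ∈ (Z/109Z)^×, its order divides φ(109) = 109 − 1 = 108 = 2^2 · 3^3.
Divisors of 108: 1, 2, 3, 4, 6, 9, 12, 18, 27, 36, 54, 108.
Check 6^d mod 109 for each divisor in increasing order:
6^1 ≡ 6 (mod 109)
6^2 ≡ 36 (mod 109)
6^3 ≡ 107 (mod 109)
6^4 ≡ 97 (mod 109)
6^6 ≡ 4 (mod 109)
6^9 ≡ 101 (mod 109)
6^12 ≡ 16 (mod 109)
6^18 ≡ 64 (mod 109)
6^27 ≡ 33 (mod 109)
6^36 ≡ 63 (mod 109)
6^54 ≡ 108 (mod 109)
6^108 ≡ 1 (mod 109) ✓
Therefore the multiplicative order of 6 modulo 109 is 108.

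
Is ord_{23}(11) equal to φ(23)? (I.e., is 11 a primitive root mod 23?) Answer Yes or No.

φ(23) = 23 − 1 = 22 = 2 · 11.
11 is a primitive root mod 23 iff 11^(φ(23)/q) ≢ 1 for every prime q | φ(23), i.e. q ∈ {2, 11}.
11^11 ≡ 22 (mod 23)  [q = 2: ≢ 1 ✓]
11^2 ≡ 6 (mod 23)  [q = 11: ≢ 1 ✓]
All checks pass, so 11 has order 22 and is a primitive root modulo 23.

Yes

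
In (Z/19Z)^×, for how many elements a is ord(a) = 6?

φ(19) = 19 − 1 = 18 = 2 · 3^2.
In a cyclic group of order 18, there are φ(d) elements of order d for each divisor d of 18, and zero for non-divisors.
6 = 2 · 3 divides 18, and φ(6) = 2.

2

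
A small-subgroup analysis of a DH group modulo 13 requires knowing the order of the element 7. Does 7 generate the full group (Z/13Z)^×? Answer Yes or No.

Yes

φ(13) = 13 − 1 = 12 = 2^2 · 3.
An element g generates (Z/13Z)^× iff g^(12/q) ≢ 1 (mod 13) for each prime q ∈ {2, 3}.
7^6 ≡ 12 (mod 13)  [q = 2: ≢ 1 ✓]
7^4 ≡ 9 (mod 13)  [q = 3: ≢ 1 ✓]
None equal 1, so ord_13(7) = 12: 7 is a primitive root.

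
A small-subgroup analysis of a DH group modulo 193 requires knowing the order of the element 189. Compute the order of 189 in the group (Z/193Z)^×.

48

Since 189 ∈ (Z/193Z)^×, its order divides φ(193) = 193 − 1 = 192 = 2^6 · 3.
Divisors of 192: 1, 2, 3, 4, 6, 8, 12, 16, 24, 32, 48, 64, 96, 192.
Evaluate successive powers at the divisors of 192:
189^1 ≡ 189
189^2 ≡ 16
189^3 ≡ 129
189^4 ≡ 63
189^6 ≡ 43
189^8 ≡ 109
189^12 ≡ 112
189^16 ≡ 108
189^24 ≡ 192
189^32 ≡ 84
189^48 ≡ 1
So ord_193(189) = 48.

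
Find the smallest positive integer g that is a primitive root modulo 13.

φ(13) = 13 − 1 = 12 = 2^2 · 3.
g is a primitive root iff g^(12/q) ≢ 1 (mod 13) for each prime q ∈ {2, 3}.
g = 2: 2^6 ≡ 12; 2^4 ≡ 3 — none is 1, so 2 is a primitive root.
The smallest primitive root modulo 13 is 2.

2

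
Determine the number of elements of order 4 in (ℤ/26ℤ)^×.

2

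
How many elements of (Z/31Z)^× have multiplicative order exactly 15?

8

φ(31) = 31 − 1 = 30 = 2 · 3 · 5.
In a cyclic group of order 30, there are φ(d) elements of order d for each divisor d of 30, and zero for non-divisors.
15 = 3 · 5 divides 30, and φ(15) = 8.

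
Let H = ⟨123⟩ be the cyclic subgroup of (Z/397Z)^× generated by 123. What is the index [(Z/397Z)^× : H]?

3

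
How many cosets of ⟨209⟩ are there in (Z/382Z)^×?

ord(209) | φ(382) = φ(2)·φ(191) = 1·190 = 190 = 2 · 5 · 19.
Divisors of 190: 1, 2, 5, 10, 19, 38, 95, 190.
Check 209^d mod 382 for each divisor in increasing order:
209^1 ≡ 209
209^2 ≡ 133
209^5 ≡ 5
209^10 ≡ 25
209^19 ≡ 109
209^38 ≡ 39
209^95 ≡ 1
Thus |⟨209⟩| = ord(209) = 95.
Index = |(Z/382Z)^×| / |⟨209⟩| = 190 / 95 = 2.

2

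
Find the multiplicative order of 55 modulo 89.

By Lagrange's theorem, ord_89(55) divides φ(89) = 89 − 1 = 88 = 2^3 · 11.
Divisors of 88: 1, 2, 4, 8, 11, 22, 44, 88.
Compute 55^d (mod 89) for the divisors d until we hit 1:
55^1 ≡ 55
55^2 ≡ 88
55^4 ≡ 1
So ord_89(55) = 4.

4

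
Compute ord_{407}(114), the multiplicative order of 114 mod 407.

90

ord(114) | φ(407) = φ(11·37) = (11−1)·(37−1) = 10·36 = 360 = 2^3 · 3^2 · 5.
Divisors of 360: 1, 2, 3, 4, 5, 6, 8, 9, 10, 12, 15, 18, 20, 24, 30, 36, 40, 45, 60, 72, 90, 120, 180, 360.
Compute 114^d (mod 407) for the divisors d until we hit 1:
114^1 ≡ 114 (mod 407)
114^2 ≡ 379 (mod 407)
114^3 ≡ 64 (mod 407)
114^4 ≡ 377 (mod 407)
114^5 ≡ 243 (mod 407)
114^6 ≡ 26 (mod 407)
114^8 ≡ 86 (mod 407)
114^9 ≡ 36 (mod 407)
114^10 ≡ 34 (mod 407)
114^12 ≡ 269 (mod 407)
114^15 ≡ 122 (mod 407)
114^18 ≡ 75 (mod 407)
114^20 ≡ 342 (mod 407)
114^24 ≡ 322 (mod 407)
114^30 ≡ 232 (mod 407)
114^36 ≡ 334 (mod 407)
114^40 ≡ 155 (mod 407)
114^45 ≡ 221 (mod 407)
114^60 ≡ 100 (mod 407)
114^72 ≡ 38 (mod 407)
114^90 ≡ 1 (mod 407) ✓
The smallest such exponent is 90, so the order of 114 is 90.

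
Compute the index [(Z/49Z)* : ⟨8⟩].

The order of 8 must divide φ(49) = φ(7^2) = 7·(7−1) = 42 = 2 · 3 · 7.
Divisors of 42: 1, 2, 3, 6, 7, 14, 21, 42.
Evaluate successive powers at the divisors of 42:
8^1 ≡ 8
8^2 ≡ 15
8^3 ≡ 22
8^6 ≡ 43
8^7 ≡ 1
Thus |⟨8⟩| = ord(8) = 7.
The index is φ(49) / ord(8) = 42 / 7 = 6.

6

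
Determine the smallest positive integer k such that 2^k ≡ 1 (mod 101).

Since 2 ∈ (Z/101Z)^×, its order divides φ(101) = 101 − 1 = 100 = 2^2 · 5^2.
Divisors of 100: 1, 2, 4, 5, 10, 20, 25, 50, 100.
Check 2^d mod 101 for each divisor in increasing order:
2^1 ≡ 2 (mod 101)
2^2 ≡ 4 (mod 101)
2^4 ≡ 16 (mod 101)
2^5 ≡ 32 (mod 101)
2^10 ≡ 14 (mod 101)
2^20 ≡ 95 (mod 101)
2^25 ≡ 10 (mod 101)
2^50 ≡ 100 (mod 101)
2^100 ≡ 1 (mod 101) ✓
Hence ord(2) = 100.

100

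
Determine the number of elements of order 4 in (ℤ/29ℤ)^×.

2

φ(29) = 29 − 1 = 28 = 2^2 · 7.
(Z/29Z)^× is cyclic (|G| = 28); a cyclic group of order m has exactly φ(d) elements of each order d | m, and none otherwise.
4 = 2^2 divides 28, and φ(4) = 2.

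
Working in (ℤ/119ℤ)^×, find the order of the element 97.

By Lagrange's theorem, ord_119(97) divides φ(119) = φ(7·17) = (7−1)·(17−1) = 6·16 = 96 = 2^5 · 3.
Divisors of 96: 1, 2, 3, 4, 6, 8, 12, 16, 24, 32, 48, 96.
Check 97^d mod 119 for each divisor in increasing order:
97^1 ≡ 97
97^2 ≡ 8
97^3 ≡ 62
97^4 ≡ 64
97^6 ≡ 36
97^8 ≡ 50
97^12 ≡ 106
97^16 ≡ 1
The smallest such exponent is 16, so the order of 97 is 16.

16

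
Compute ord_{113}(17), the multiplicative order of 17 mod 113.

112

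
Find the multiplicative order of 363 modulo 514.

256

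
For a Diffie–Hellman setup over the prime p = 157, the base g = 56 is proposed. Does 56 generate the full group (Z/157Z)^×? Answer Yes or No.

No

φ(157) = 157 − 1 = 156 = 2^2 · 3 · 13.
56 is a primitive root mod 157 iff 56^(φ(157)/q) ≢ 1 for every prime q | φ(157), i.e. q ∈ {2, 3, 13}.
56^78 ≡ 1 (mod 157)  [q = 2: ≡ 1 ✗]
56^52 ≡ 1 (mod 157)  [q = 3: ≡ 1 ✗]
56^12 ≡ 14 (mod 157)  [q = 13: ≢ 1 ✓]
Since 56^78 ≡ 1, the order of 56 divides 78 < 156, so 56 is not a primitive root.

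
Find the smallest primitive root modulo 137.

3

φ(137) = 137 − 1 = 136 = 2^3 · 17.
g is a primitive root iff g^(136/q) ≢ 1 (mod 137) for each prime q ∈ {2, 17}.
g = 2: 2^68 ≡ 1 — hits 1, so not a primitive root.
g = 3: 3^68 ≡ 136; 3^8 ≡ 122 — none is 1, so 3 is a primitive root.
Hence the least primitive root of 137 is 3.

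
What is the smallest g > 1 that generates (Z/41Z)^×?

φ(41) = 41 − 1 = 40 = 2^3 · 5.
g is a primitive root iff g^(40/q) ≢ 1 (mod 41) for each prime q ∈ {2, 5}.
g = 2: 2^20 ≡ 1 — hits 1, so not a primitive root.
g = 3: 3^20 ≡ 40; 3^8 ≡ 1 — hits 1, so not a primitive root.
g = 4: 4^20 ≡ 1 — hits 1, so not a primitive root.
g = 5: 5^20 ≡ 1 — hits 1, so not a primitive root.
g = 6: 6^20 ≡ 40; 6^8 ≡ 10 — none is 1, so 6 is a primitive root.
So 6 is the smallest generator of (Z/41Z)^×.

6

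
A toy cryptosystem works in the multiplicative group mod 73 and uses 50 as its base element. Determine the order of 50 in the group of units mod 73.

By Lagrange's theorem, ord_73(50) divides φ(73) = 73 − 1 = 72 = 2^3 · 3^2.
Divisors of 72: 1, 2, 3, 4, 6, 8, 9, 12, 18, 24, 36, 72.
Check 50^d mod 73 for each divisor in increasing order:
50^1 ≡ 50
50^2 ≡ 18
50^3 ≡ 24
50^4 ≡ 32
50^6 ≡ 65
50^8 ≡ 2
50^9 ≡ 27
50^12 ≡ 64
50^18 ≡ 72
50^24 ≡ 8
50^36 ≡ 1
Hence ord(50) = 36.

36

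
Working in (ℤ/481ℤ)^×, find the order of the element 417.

3

Since 417 ∈ (Z/481Z)^×, its order divides φ(481) = φ(13·37) = (13−1)·(37−1) = 12·36 = 432 = 2^4 · 3^3.
Divisors of 432: 1, 2, 3, 4, 6, 8, 9, 12, 16, 18, 24, 27, 36, 48, 54, 72, 108, 144, 216, 432.
Compute 417^d (mod 481) for the divisors d until we hit 1:
417^1 ≡ 417 (mod 481)
417^2 ≡ 248 (mod 481)
417^3 ≡ 1 (mod 481) ✓
Hence ord(417) = 3.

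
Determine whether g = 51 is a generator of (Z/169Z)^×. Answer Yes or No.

No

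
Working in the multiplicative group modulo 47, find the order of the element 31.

46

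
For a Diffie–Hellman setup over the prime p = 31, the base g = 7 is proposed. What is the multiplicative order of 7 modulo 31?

15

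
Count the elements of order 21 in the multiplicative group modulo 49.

12

φ(49) = φ(7^2) = 7·(7−1) = 42 = 2 · 3 · 7.
In a cyclic group of order 42, there are φ(d) elements of order d for each divisor d of 42, and zero for non-divisors.
21 = 3 · 7 divides 42, and φ(21) = 12.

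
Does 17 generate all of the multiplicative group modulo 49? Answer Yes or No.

Yes

φ(49) = φ(7^2) = 7·(7−1) = 42 = 2 · 3 · 7.
An element g generates (Z/49Z)^× iff g^(42/q) ≢ 1 (mod 49) for each prime q ∈ {2, 3, 7}.
17^21 ≡ 48 (mod 49)  [q = 2: ≢ 1 ✓]
17^14 ≡ 30 (mod 49)  [q = 3: ≢ 1 ✓]
17^6 ≡ 22 (mod 49)  [q = 7: ≢ 1 ✓]
Every test exponent gives a nontrivial residue, hence 17 generates the full group.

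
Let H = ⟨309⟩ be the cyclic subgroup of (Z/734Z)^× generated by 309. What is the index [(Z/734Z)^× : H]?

The order of 309 must divide φ(734) = φ(2)·φ(367) = 1·366 = 366 = 2 · 3 · 61.
Divisors of 366: 1, 2, 3, 6, 61, 122, 183, 366.
Test each divisor d:
309^1 ≡ 309 (mod 734)
309^2 ≡ 61 (mod 734)
309^3 ≡ 499 (mod 734)
309^6 ≡ 175 (mod 734)
309^61 ≡ 83 (mod 734)
309^122 ≡ 283 (mod 734)
309^183 ≡ 1 (mod 734) ✓
So ord_734(309) = 183, hence |⟨309⟩| = 183.
[(Z/734Z)^× : ⟨309⟩] = 366/183 = 2.

2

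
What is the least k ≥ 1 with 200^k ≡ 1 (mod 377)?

28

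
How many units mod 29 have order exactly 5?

φ(29) = 29 − 1 = 28 = 2^2 · 7.
Since (Z/29Z)^× is cyclic of order 28, the number of elements of order d is φ(d) when d | 28 and 0 otherwise.
Since 5 ∤ 28, the count is 0.

0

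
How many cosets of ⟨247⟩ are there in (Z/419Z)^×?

By Lagrange's theorem, ord_419(247) divides φ(419) = 419 − 1 = 418 = 2 · 11 · 19.
Divisors of 418: 1, 2, 11, 19, 22, 38, 209, 418.
Test each divisor d:
247^1 ≡ 247
247^2 ≡ 254
247^11 ≡ 113
247^19 ≡ 406
247^22 ≡ 199
247^38 ≡ 169
247^209 ≡ 418
247^418 ≡ 1
So ord_419(247) = 418, hence |⟨247⟩| = 418.
[(Z/419Z)^× : ⟨247⟩] = 418/418 = 1.

1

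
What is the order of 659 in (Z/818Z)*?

204

ord(659) | φ(818) = φ(2)·φ(409) = 1·408 = 408 = 2^3 · 3 · 17.
Divisors of 408: 1, 2, 3, 4, 6, 8, 12, 17, 24, 34, 51, 68, 102, 136, 204, 408.
Check 659^d mod 818 for each divisor in increasing order:
659^1 ≡ 659 (mod 818)
659^2 ≡ 741 (mod 818)
659^3 ≡ 791 (mod 818)
659^4 ≡ 203 (mod 818)
659^6 ≡ 729 (mod 818)
659^8 ≡ 309 (mod 818)
659^12 ≡ 559 (mod 818)
659^17 ≡ 601 (mod 818)
659^24 ≡ 5 (mod 818)
659^34 ≡ 463 (mod 818)
659^51 ≡ 143 (mod 818)
659^68 ≡ 53 (mod 818)
659^102 ≡ 817 (mod 818)
659^136 ≡ 355 (mod 818)
659^204 ≡ 1 (mod 818) ✓
Therefore the multiplicative order of 659 modulo 818 is 204.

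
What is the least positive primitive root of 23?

5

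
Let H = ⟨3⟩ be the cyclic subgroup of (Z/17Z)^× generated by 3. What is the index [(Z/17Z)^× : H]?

1

Since 3 ∈ (Z/17Z)^×, its order divides φ(17) = 17 − 1 = 16 = 2^4.
Divisors of 16: 1, 2, 4, 8, 16.
Evaluate successive powers at the divisors of 16:
3^1 ≡ 3
3^2 ≡ 9
3^4 ≡ 13
3^8 ≡ 16
3^16 ≡ 1
Thus |⟨3⟩| = ord(3) = 16.
Index = |(Z/17Z)^×| / |⟨3⟩| = 16 / 16 = 1.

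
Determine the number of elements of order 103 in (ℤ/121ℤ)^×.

φ(121) = φ(11^2) = 11·(11−1) = 110 = 2 · 5 · 11.
Since (Z/121Z)^× is cyclic of order 110, the number of elements of order d is φ(d) when d | 110 and 0 otherwise.
103 does not divide 110, so no element of (Z/121Z)^× has order 103.

0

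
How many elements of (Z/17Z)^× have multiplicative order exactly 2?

1

φ(17) = 17 − 1 = 16 = 2^4.
(Z/17Z)^× is cyclic (|G| = 16); a cyclic group of order m has exactly φ(d) elements of each order d | m, and none otherwise.
2 | 16, and φ(2) = 2 − 1 = 1.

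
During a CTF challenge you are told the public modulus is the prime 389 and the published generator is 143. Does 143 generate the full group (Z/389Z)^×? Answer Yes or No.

φ(389) = 389 − 1 = 388 = 2^2 · 97.
It suffices to check that the order of 143 is not a proper divisor of 388: compute 143^(388/q) for q ∈ {2, 97}.
143^194 ≡ 1 (mod 389)  [q = 2: ≡ 1 ✗]
143^4 ≡ 216 (mod 389)  [q = 97: ≢ 1 ✓]
Since 143^194 ≡ 1, the order of 143 divides 194 < 388, so 143 is not a primitive root.

No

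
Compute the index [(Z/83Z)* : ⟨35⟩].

1

ord(35) | φ(83) = 83 − 1 = 82 = 2 · 41.
Divisors of 82: 1, 2, 41, 82.
Test each divisor d:
35^1 ≡ 35 (mod 83)
35^2 ≡ 63 (mod 83)
35^41 ≡ 82 (mod 83)
35^82 ≡ 1 (mod 83) ✓
The order of 35 is 82, so the subgroup it generates has 82 elements.
Index = |(Z/83Z)^×| / |⟨35⟩| = 82 / 82 = 1.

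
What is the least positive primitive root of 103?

5

φ(103) = 103 − 1 = 102 = 2 · 3 · 17.
g is a primitive root iff g^(102/q) ≢ 1 (mod 103) for each prime q ∈ {2, 3, 17}.
g = 2: 2^51 ≡ 1 — hits 1, so not a primitive root.
g = 3: 3^51 ≡ 102; 3^34 ≡ 1 — hits 1, so not a primitive root.
g = 4: 4^51 ≡ 1 — hits 1, so not a primitive root.
g = 5: 5^51 ≡ 102; 5^34 ≡ 56; 5^6 ≡ 72 — none is 1, so 5 is a primitive root.
So 5 is the smallest generator of (Z/103Z)^×.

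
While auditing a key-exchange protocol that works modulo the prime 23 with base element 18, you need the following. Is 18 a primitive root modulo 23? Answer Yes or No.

φ(23) = 23 − 1 = 22 = 2 · 11.
18 is a primitive root mod 23 iff 18^(φ(23)/q) ≢ 1 for every prime q | φ(23), i.e. q ∈ {2, 11}.
18^11 ≡ 1 (mod 23)  [q = 2: ≡ 1 ✗]
18^2 ≡ 2 (mod 23)  [q = 11: ≢ 1 ✓]
Since 18^11 ≡ 1, the order of 18 divides 11 < 22, so 18 is not a primitive root.

No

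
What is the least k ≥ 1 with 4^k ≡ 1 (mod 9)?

3

Since 4 ∈ (Z/9Z)^×, its order divides φ(9) = φ(3^2) = 3·(3−1) = 6 = 2 · 3.
Divisors of 6: 1, 2, 3, 6.
Evaluate successive powers at the divisors of 6:
4^1 ≡ 4 (mod 9)
4^2 ≡ 7 (mod 9)
4^3 ≡ 1 (mod 9) ✓
So ord_9(4) = 3.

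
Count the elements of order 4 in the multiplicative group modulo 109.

2

φ(109) = 109 − 1 = 108 = 2^2 · 3^3.
(Z/109Z)^× is cyclic (|G| = 108); a cyclic group of order m has exactly φ(d) elements of each order d | m, and none otherwise.
4 = 2^2 divides 108, and φ(4) = 2.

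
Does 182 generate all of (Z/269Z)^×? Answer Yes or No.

φ(269) = 269 − 1 = 268 = 2^2 · 67.
Test 182^(268/q) mod 269 for each prime factor q of 268:
182^134 ≡ 1 (mod 269)  [q = 2: ≡ 1 ✗]
182^4 ≡ 24 (mod 269)  [q = 67: ≢ 1 ✓]
182^134 ≡ 1 shows ord(182) | 134, strictly less than φ(269); not a primitive root.

No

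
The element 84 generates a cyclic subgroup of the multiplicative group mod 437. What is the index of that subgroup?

6

ord(84) | φ(437) = φ(19·23) = (19−1)·(23−1) = 18·22 = 396 = 2^2 · 3^2 · 11.
Divisors of 396: 1, 2, 3, 4, 6, 9, 11, 12, 18, 22, 33, 36, 44, 66, 99, 132, 198, 396.
Compute 84^d (mod 437) for the divisors d until we hit 1:
84^1 ≡ 84 (mod 437)
84^2 ≡ 64 (mod 437)
84^3 ≡ 132 (mod 437)
84^4 ≡ 163 (mod 437)
84^6 ≡ 381 (mod 437)
84^9 ≡ 37 (mod 437)
84^11 ≡ 183 (mod 437)
84^12 ≡ 77 (mod 437)
84^18 ≡ 58 (mod 437)
84^22 ≡ 277 (mod 437)
84^33 ≡ 436 (mod 437)
84^36 ≡ 305 (mod 437)
84^44 ≡ 254 (mod 437)
84^66 ≡ 1 (mod 437) ✓
So ord_437(84) = 66, hence |⟨84⟩| = 66.
Index = |(Z/437Z)^×| / |⟨84⟩| = 396 / 66 = 6.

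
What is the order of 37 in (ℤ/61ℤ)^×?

20

Since 37 ∈ (Z/61Z)^×, its order divides φ(61) = 61 − 1 = 60 = 2^2 · 3 · 5.
Divisors of 60: 1, 2, 3, 4, 5, 6, 10, 12, 15, 20, 30, 60.
Compute 37^d (mod 61) for the divisors d until we hit 1:
37^1 ≡ 37 (mod 61)
37^2 ≡ 27 (mod 61)
37^3 ≡ 23 (mod 61)
37^4 ≡ 58 (mod 61)
37^5 ≡ 11 (mod 61)
37^6 ≡ 41 (mod 61)
37^10 ≡ 60 (mod 61)
37^12 ≡ 34 (mod 61)
37^15 ≡ 50 (mod 61)
37^20 ≡ 1 (mod 61) ✓
The smallest such exponent is 20, so the order of 37 is 20.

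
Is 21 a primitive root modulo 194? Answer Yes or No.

φ(194) = φ(2)·φ(97) = 1·96 = 96 = 2^5 · 3.
It suffices to check that the order of 21 is not a proper divisor of 96: compute 21^(96/q) for q ∈ {2, 3}.
21^48 ≡ 193 (mod 194)  [q = 2: ≢ 1 ✓]
21^32 ≡ 61 (mod 194)  [q = 3: ≢ 1 ✓]
All checks pass, so 21 has order 96 and is a primitive root modulo 194.

Yes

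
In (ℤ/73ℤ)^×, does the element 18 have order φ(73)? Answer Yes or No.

φ(73) = 73 − 1 = 72 = 2^3 · 3^2.
An element g generates (Z/73Z)^× iff g^(72/q) ≢ 1 (mod 73) for each prime q ∈ {2, 3}.
18^36 ≡ 1 (mod 73)  [q = 2: ≡ 1 ✗]
18^24 ≡ 64 (mod 73)  [q = 3: ≢ 1 ✓]
The check at q = 2 fails, so 18 generates a proper subgroup.

No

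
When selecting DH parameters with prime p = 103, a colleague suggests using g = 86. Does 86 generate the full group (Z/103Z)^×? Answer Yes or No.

φ(103) = 103 − 1 = 102 = 2 · 3 · 17.
Test 86^(102/q) mod 103 for each prime factor q of 102:
86^51 ≡ 102 (mod 103)  [q = 2: ≢ 1 ✓]
86^34 ≡ 56 (mod 103)  [q = 3: ≢ 1 ✓]
86^6 ≡ 34 (mod 103)  [q = 17: ≢ 1 ✓]
None equal 1, so ord_103(86) = 102: 86 is a primitive root.

Yes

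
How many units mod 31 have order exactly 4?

0

φ(31) = 31 − 1 = 30 = 2 · 3 · 5.
(Z/31Z)^× is cyclic (|G| = 30); a cyclic group of order m has exactly φ(d) elements of each order d | m, and none otherwise.
Here 30 is not a multiple of 4, so there are no elements of order 4.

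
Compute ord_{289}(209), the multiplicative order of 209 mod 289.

ord(209) | φ(289) = φ(17^2) = 17·(17−1) = 272 = 2^4 · 17.
Divisors of 272: 1, 2, 4, 8, 16, 17, 34, 68, 136, 272.
Evaluate successive powers at the divisors of 272:
209^1 ≡ 209 (mod 289)
209^2 ≡ 42 (mod 289)
209^4 ≡ 30 (mod 289)
209^8 ≡ 33 (mod 289)
209^16 ≡ 222 (mod 289)
209^17 ≡ 158 (mod 289)
209^34 ≡ 110 (mod 289)
209^68 ≡ 251 (mod 289)
209^136 ≡ 288 (mod 289)
209^272 ≡ 1 (mod 289) ✓
Hence ord(209) = 272.

272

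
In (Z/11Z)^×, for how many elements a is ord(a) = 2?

1

φ(11) = 11 − 1 = 10 = 2 · 5.
(Z/11Z)^× is cyclic (|G| = 10); a cyclic group of order m has exactly φ(d) elements of each order d | m, and none otherwise.
2 | 10, and φ(2) = 2 − 1 = 1.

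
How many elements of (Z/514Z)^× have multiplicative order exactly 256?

φ(514) = φ(2)·φ(257) = 1·256 = 256 = 2^8.
Since (Z/514Z)^× is cyclic of order 256, the number of elements of order d is φ(d) when d | 256 and 0 otherwise.
256 = 2^8 divides 256, and φ(256) = 128.

128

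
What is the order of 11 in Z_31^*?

30

Since 11 ∈ (Z/31Z)^×, its order divides φ(31) = 31 − 1 = 30 = 2 · 3 · 5.
Divisors of 30: 1, 2, 3, 5, 6, 10, 15, 30.
Evaluate successive powers at the divisors of 30:
11^1 ≡ 11 (mod 31)
11^2 ≡ 28 (mod 31)
11^3 ≡ 29 (mod 31)
11^5 ≡ 6 (mod 31)
11^6 ≡ 4 (mod 31)
11^10 ≡ 5 (mod 31)
11^15 ≡ 30 (mod 31)
11^30 ≡ 1 (mod 31) ✓
So ord_31(11) = 30.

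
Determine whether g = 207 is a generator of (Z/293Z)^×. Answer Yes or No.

φ(293) = 293 − 1 = 292 = 2^2 · 73.
It suffices to check that the order of 207 is not a proper divisor of 292: compute 207^(292/q) for q ∈ {2, 73}.
207^146 ≡ 292 (mod 293)  [q = 2: ≢ 1 ✓]
207^4 ≡ 60 (mod 293)  [q = 73: ≢ 1 ✓]
None equal 1, so ord_293(207) = 292: 207 is a primitive root.

Yes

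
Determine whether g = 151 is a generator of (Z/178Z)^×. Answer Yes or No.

Yes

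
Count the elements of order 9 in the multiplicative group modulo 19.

6

φ(19) = 19 − 1 = 18 = 2 · 3^2.
Since (Z/19Z)^× is cyclic of order 18, the number of elements of order d is φ(d) when d | 18 and 0 otherwise.
9 = 3^2 divides 18, and φ(9) = 6.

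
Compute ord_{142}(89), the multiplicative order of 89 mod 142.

35

Since 89 ∈ (Z/142Z)^×, its order divides φ(142) = φ(2)·φ(71) = 1·70 = 70 = 2 · 5 · 7.
Divisors of 70: 1, 2, 5, 7, 10, 14, 35, 70.
Compute 89^d (mod 142) for the divisors d until we hit 1:
89^1 ≡ 89 (mod 142)
89^2 ≡ 111 (mod 142)
89^5 ≡ 45 (mod 142)
89^7 ≡ 25 (mod 142)
89^10 ≡ 37 (mod 142)
89^14 ≡ 57 (mod 142)
89^35 ≡ 1 (mod 142) ✓
So ord_142(89) = 35.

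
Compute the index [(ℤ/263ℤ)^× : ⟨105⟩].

2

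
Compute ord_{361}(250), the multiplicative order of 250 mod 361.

342

Since 250 ∈ (Z/361Z)^×, its order divides φ(361) = φ(19^2) = 19·(19−1) = 342 = 2 · 3^2 · 19.
Divisors of 342: 1, 2, 3, 6, 9, 18, 19, 38, 57, 114, 171, 342.
Evaluate successive powers at the divisors of 342:
250^1 ≡ 250
250^2 ≡ 47
250^3 ≡ 198
250^6 ≡ 216
250^9 ≡ 170
250^18 ≡ 20
250^19 ≡ 307
250^38 ≡ 28
250^57 ≡ 293
250^114 ≡ 292
250^171 ≡ 360
250^342 ≡ 1
So ord_361(250) = 342.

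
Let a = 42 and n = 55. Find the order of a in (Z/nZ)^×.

20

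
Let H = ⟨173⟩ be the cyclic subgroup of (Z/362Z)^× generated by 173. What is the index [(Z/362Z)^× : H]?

Since 173 ∈ (Z/362Z)^×, its order divides φ(362) = φ(2)·φ(181) = 1·180 = 180 = 2^2 · 3^2 · 5.
Divisors of 180: 1, 2, 3, 4, 5, 6, 9, 10, 12, 15, 18, 20, 30, 36, 45, 60, 90, 180.
Test each divisor d:
173^1 ≡ 173 (mod 362)
173^2 ≡ 245 (mod 362)
173^3 ≡ 31 (mod 362)
173^4 ≡ 295 (mod 362)
173^5 ≡ 355 (mod 362)
173^6 ≡ 237 (mod 362)
173^9 ≡ 107 (mod 362)
173^10 ≡ 49 (mod 362)
173^12 ≡ 59 (mod 362)
173^15 ≡ 19 (mod 362)
173^18 ≡ 227 (mod 362)
173^20 ≡ 229 (mod 362)
173^30 ≡ 361 (mod 362)
173^36 ≡ 125 (mod 362)
173^45 ≡ 343 (mod 362)
173^60 ≡ 1 (mod 362) ✓
So ord_362(173) = 60, hence |⟨173⟩| = 60.
Index = |(Z/362Z)^×| / |⟨173⟩| = 180 / 60 = 3.

3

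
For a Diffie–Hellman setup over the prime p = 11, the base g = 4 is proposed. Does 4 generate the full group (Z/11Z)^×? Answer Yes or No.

φ(11) = 11 − 1 = 10 = 2 · 5.
An element g generates (Z/11Z)^× iff g^(10/q) ≢ 1 (mod 11) for each prime q ∈ {2, 5}.
4^5 ≡ 1 (mod 11)  [q = 2: ≡ 1 ✗]
4^2 ≡ 5 (mod 11)  [q = 5: ≢ 1 ✓]
4^5 ≡ 1 shows ord(4) | 5, strictly less than φ(11); not a primitive root.

No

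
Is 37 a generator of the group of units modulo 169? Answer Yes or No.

φ(169) = φ(13^2) = 13·(13−1) = 156 = 2^2 · 3 · 13.
An element g generates (Z/169Z)^× iff g^(156/q) ≢ 1 (mod 169) for each prime q ∈ {2, 3, 13}.
37^78 ≡ 168 (mod 169)  [q = 2: ≢ 1 ✓]
37^52 ≡ 146 (mod 169)  [q = 3: ≢ 1 ✓]
37^12 ≡ 144 (mod 169)  [q = 13: ≢ 1 ✓]
None equal 1, so ord_169(37) = 156: 37 is a primitive root.

Yes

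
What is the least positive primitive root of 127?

φ(127) = 127 − 1 = 126 = 2 · 3^2 · 7.
g is a primitive root iff g^(126/q) ≢ 1 (mod 127) for each prime q ∈ {2, 3, 7}.
g = 2: 2^63 ≡ 1 — hits 1, so not a primitive root.
g = 3: 3^63 ≡ 126; 3^42 ≡ 107; 3^18 ≡ 4 — none is 1, so 3 is a primitive root.
So 3 is the smallest generator of (Z/127Z)^×.

3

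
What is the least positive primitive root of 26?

7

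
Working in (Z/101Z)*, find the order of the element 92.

By Lagrange's theorem, ord_101(92) divides φ(101) = 101 − 1 = 100 = 2^2 · 5^2.
Divisors of 100: 1, 2, 4, 5, 10, 20, 25, 50, 100.
Compute 92^d (mod 101) for the divisors d until we hit 1:
92^1 ≡ 92
92^2 ≡ 81
92^4 ≡ 97
92^5 ≡ 36
92^10 ≡ 84
92^20 ≡ 87
92^25 ≡ 1
The smallest such exponent is 25, so the order of 92 is 25.

25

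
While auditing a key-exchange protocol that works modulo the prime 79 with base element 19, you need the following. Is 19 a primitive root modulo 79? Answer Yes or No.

φ(79) = 79 − 1 = 78 = 2 · 3 · 13.
An element g generates (Z/79Z)^× iff g^(78/q) ≢ 1 (mod 79) for each prime q ∈ {2, 3, 13}.
19^39 ≡ 1 (mod 79)  [q = 2: ≡ 1 ✗]
19^26 ≡ 55 (mod 79)  [q = 3: ≢ 1 ✓]
19^6 ≡ 38 (mod 79)  [q = 13: ≢ 1 ✓]
Since 19^39 ≡ 1, the order of 19 divides 39 < 78, so 19 is not a primitive root.

No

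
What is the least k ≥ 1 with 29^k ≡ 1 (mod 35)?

2

The order of 29 must divide φ(35) = φ(5·7) = (5−1)·(7−1) = 4·6 = 24 = 2^3 · 3.
Divisors of 24: 1, 2, 3, 4, 6, 8, 12, 24.
Compute 29^d (mod 35) for the divisors d until we hit 1:
29^1 ≡ 29 (mod 35)
29^2 ≡ 1 (mod 35) ✓
Hence ord(29) = 2.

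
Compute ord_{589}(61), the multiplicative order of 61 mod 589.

18

By Lagrange's theorem, ord_589(61) divides φ(589) = φ(19·31) = (19−1)·(31−1) = 18·30 = 540 = 2^2 · 3^3 · 5.
Divisors of 540: 1, 2, 3, 4, 5, 6, 9, 10, 12, 15, 18, 20, 27, 30, 36, 45, 54, 60, 90, 108, 135, 180, 270, 540.
Test each divisor d:
61^1 ≡ 61 (mod 589)
61^2 ≡ 187 (mod 589)
61^3 ≡ 216 (mod 589)
61^4 ≡ 218 (mod 589)
61^5 ≡ 340 (mod 589)
61^6 ≡ 125 (mod 589)
61^9 ≡ 495 (mod 589)
61^10 ≡ 156 (mod 589)
61^12 ≡ 311 (mod 589)
61^15 ≡ 30 (mod 589)
61^18 ≡ 1 (mod 589) ✓
The smallest such exponent is 18, so the order of 61 is 18.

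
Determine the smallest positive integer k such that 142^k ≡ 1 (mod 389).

97

ord(142) | φ(389) = 389 − 1 = 388 = 2^2 · 97.
Divisors of 388: 1, 2, 4, 97, 194, 388.
Compute 142^d (mod 389) for the divisors d until we hit 1:
142^1 ≡ 142 (mod 389)
142^2 ≡ 325 (mod 389)
142^4 ≡ 206 (mod 389)
142^97 ≡ 1 (mod 389) ✓
Hence ord(142) = 97.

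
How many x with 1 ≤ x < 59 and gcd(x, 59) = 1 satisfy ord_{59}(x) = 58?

φ(59) = 59 − 1 = 58 = 2 · 29.
(Z/59Z)^× is cyclic (|G| = 58); a cyclic group of order m has exactly φ(d) elements of each order d | m, and none otherwise.
58 = 2 · 29 divides 58, and φ(58) = 28.

28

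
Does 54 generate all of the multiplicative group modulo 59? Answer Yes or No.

Yes

φ(59) = 59 − 1 = 58 = 2 · 29.
Test 54^(58/q) mod 59 for each prime factor q of 58:
54^29 ≡ 58 (mod 59)  [q = 2: ≢ 1 ✓]
54^2 ≡ 25 (mod 59)  [q = 29: ≢ 1 ✓]
All checks pass, so 54 has order 58 and is a primitive root modulo 59.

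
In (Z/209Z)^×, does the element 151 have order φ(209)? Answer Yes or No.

209 = 11 · 19 is a product of two distinct odd primes, so (Z/209Z)^× ≅ (Z/11Z)^× × (Z/19Z)^× is not cyclic.
No primitive root modulo 209 exists; in particular 151 is not one.

No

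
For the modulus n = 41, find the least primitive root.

6

φ(41) = 41 − 1 = 40 = 2^3 · 5.
Test candidates g = 2, 3, … against the prime factors q ∈ {2, 5} of φ(41): g is a generator iff g^(40/q) ≢ 1 for every such q.
g = 2: 2^20 ≡ 1 — hits 1, so not a primitive root.
g = 3: 3^20 ≡ 40; 3^8 ≡ 1 — hits 1, so not a primitive root.
g = 4: 4^20 ≡ 1 — hits 1, so not a primitive root.
g = 5: 5^20 ≡ 1 — hits 1, so not a primitive root.
g = 6: 6^20 ≡ 40; 6^8 ≡ 10 — none is 1, so 6 is a primitive root.
The smallest primitive root modulo 41 is 6.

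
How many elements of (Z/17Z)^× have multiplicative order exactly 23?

0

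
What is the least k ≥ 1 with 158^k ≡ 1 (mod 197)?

49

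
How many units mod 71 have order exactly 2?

1

φ(71) = 71 − 1 = 70 = 2 · 5 · 7.
In a cyclic group of order 70, there are φ(d) elements of order d for each divisor d of 70, and zero for non-divisors.
2 | 70, and φ(2) = 2 − 1 = 1.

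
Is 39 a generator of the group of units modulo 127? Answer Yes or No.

Yes

φ(127) = 127 − 1 = 126 = 2 · 3^2 · 7.
39 is a primitive root mod 127 iff 39^(φ(127)/q) ≢ 1 for every prime q | φ(127), i.e. q ∈ {2, 3, 7}.
39^63 ≡ 126 (mod 127)  [q = 2: ≢ 1 ✓]
39^42 ≡ 19 (mod 127)  [q = 3: ≢ 1 ✓]
39^18 ≡ 2 (mod 127)  [q = 7: ≢ 1 ✓]
All checks pass, so 39 has order 126 and is a primitive root modulo 127.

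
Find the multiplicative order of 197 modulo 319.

14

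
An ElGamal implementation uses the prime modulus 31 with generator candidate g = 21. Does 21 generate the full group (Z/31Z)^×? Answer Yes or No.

Yes

φ(31) = 31 − 1 = 30 = 2 · 3 · 5.
It suffices to check that the order of 21 is not a proper divisor of 30: compute 21^(30/q) for q ∈ {2, 3, 5}.
21^15 ≡ 30 (mod 31)  [q = 2: ≢ 1 ✓]
21^10 ≡ 5 (mod 31)  [q = 3: ≢ 1 ✓]
21^6 ≡ 2 (mod 31)  [q = 5: ≢ 1 ✓]
All checks pass, so 21 has order 30 and is a primitive root modulo 31.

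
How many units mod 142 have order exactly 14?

6

φ(142) = φ(2)·φ(71) = 1·70 = 70 = 2 · 5 · 7.
Since (Z/142Z)^× is cyclic of order 70, the number of elements of order d is φ(d) when d | 70 and 0 otherwise.
14 = 2 · 7 divides 70, and φ(14) = 6.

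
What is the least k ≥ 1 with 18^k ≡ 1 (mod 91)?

12

The order of 18 must divide φ(91) = φ(7·13) = (7−1)·(13−1) = 6·12 = 72 = 2^3 · 3^2.
Divisors of 72: 1, 2, 3, 4, 6, 8, 9, 12, 18, 24, 36, 72.
Compute 18^d (mod 91) for the divisors d until we hit 1:
18^1 ≡ 18 (mod 91)
18^2 ≡ 51 (mod 91)
18^3 ≡ 8 (mod 91)
18^4 ≡ 53 (mod 91)
18^6 ≡ 64 (mod 91)
18^8 ≡ 79 (mod 91)
18^9 ≡ 57 (mod 91)
18^12 ≡ 1 (mod 91) ✓
So ord_91(18) = 12.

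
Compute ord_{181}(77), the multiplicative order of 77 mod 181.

180

ord(77) | φ(181) = 181 − 1 = 180 = 2^2 · 3^2 · 5.
Divisors of 180: 1, 2, 3, 4, 5, 6, 9, 10, 12, 15, 18, 20, 30, 36, 45, 60, 90, 180.
Check 77^d mod 181 for each divisor in increasing order:
77^1 ≡ 77
77^2 ≡ 137
77^3 ≡ 51
77^4 ≡ 126
77^5 ≡ 109
77^6 ≡ 67
77^9 ≡ 159
77^10 ≡ 116
77^12 ≡ 145
77^15 ≡ 155
77^18 ≡ 122
77^20 ≡ 62
77^30 ≡ 133
77^36 ≡ 42
77^45 ≡ 162
77^60 ≡ 132
77^90 ≡ 180
77^180 ≡ 1
So ord_181(77) = 180.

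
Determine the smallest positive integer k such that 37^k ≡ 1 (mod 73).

Since 37 ∈ (Z/73Z)^×, its order divides φ(73) = 73 − 1 = 72 = 2^3 · 3^2.
Divisors of 72: 1, 2, 3, 4, 6, 8, 9, 12, 18, 24, 36, 72.
Check 37^d mod 73 for each divisor in increasing order:
37^1 ≡ 37 (mod 73)
37^2 ≡ 55 (mod 73)
37^3 ≡ 64 (mod 73)
37^4 ≡ 32 (mod 73)
37^6 ≡ 8 (mod 73)
37^8 ≡ 2 (mod 73)
37^9 ≡ 1 (mod 73) ✓
Hence ord(37) = 9.

9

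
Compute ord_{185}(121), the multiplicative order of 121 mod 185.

3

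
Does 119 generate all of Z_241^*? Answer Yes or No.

No

φ(241) = 241 − 1 = 240 = 2^4 · 3 · 5.
An element g generates (Z/241Z)^× iff g^(240/q) ≢ 1 (mod 241) for each prime q ∈ {2, 3, 5}.
119^120 ≡ 1 (mod 241)  [q = 2: ≡ 1 ✗]
119^80 ≡ 15 (mod 241)  [q = 3: ≢ 1 ✓]
119^48 ≡ 87 (mod 241)  [q = 5: ≢ 1 ✓]
Since 119^120 ≡ 1, the order of 119 divides 120 < 240, so 119 is not a primitive root.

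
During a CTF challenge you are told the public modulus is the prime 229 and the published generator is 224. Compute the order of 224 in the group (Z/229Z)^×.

By Lagrange's theorem, ord_229(224) divides φ(229) = 229 − 1 = 228 = 2^2 · 3 · 19.
Divisors of 228: 1, 2, 3, 4, 6, 12, 19, 38, 57, 76, 114, 228.
Compute 224^d (mod 229) for the divisors d until we hit 1:
224^1 ≡ 224
224^2 ≡ 25
224^3 ≡ 104
224^4 ≡ 167
224^6 ≡ 53
224^12 ≡ 61
224^19 ≡ 94
224^38 ≡ 134
224^57 ≡ 1
Therefore the multiplicative order of 224 modulo 229 is 57.

57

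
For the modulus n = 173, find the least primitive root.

2

φ(173) = 173 − 1 = 172 = 2^2 · 43.
g is a primitive root iff g^(172/q) ≢ 1 (mod 173) for each prime q ∈ {2, 43}.
g = 2: 2^86 ≡ 172; 2^4 ≡ 16 — none is 1, so 2 is a primitive root.
The smallest primitive root modulo 173 is 2.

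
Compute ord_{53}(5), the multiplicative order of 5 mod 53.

52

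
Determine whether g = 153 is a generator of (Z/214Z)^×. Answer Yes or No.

φ(214) = φ(2)·φ(107) = 1·106 = 106 = 2 · 53.
It suffices to check that the order of 153 is not a proper divisor of 106: compute 153^(106/q) for q ∈ {2, 53}.
153^53 ≡ 213 (mod 214)  [q = 2: ≢ 1 ✓]
153^2 ≡ 83 (mod 214)  [q = 53: ≢ 1 ✓]
Every test exponent gives a nontrivial residue, hence 153 generates the full group.

Yes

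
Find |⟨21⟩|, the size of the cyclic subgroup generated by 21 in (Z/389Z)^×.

388

By Lagrange's theorem, ord_389(21) divides φ(389) = 389 − 1 = 388 = 2^2 · 97.
Divisors of 388: 1, 2, 4, 97, 194, 388.
Test each divisor d:
21^1 ≡ 21 (mod 389)
21^2 ≡ 52 (mod 389)
21^4 ≡ 370 (mod 389)
21^97 ≡ 274 (mod 389)
21^194 ≡ 388 (mod 389)
21^388 ≡ 1 (mod 389) ✓
Hence ord(21) = 388.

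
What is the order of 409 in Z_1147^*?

Since 409 ∈ (Z/1147Z)^×, its order divides φ(1147) = φ(31·37) = (31−1)·(37−1) = 30·36 = 1080 = 2^3 · 3^3 · 5.
Divisors of 1080: 1, 2, 3, 4, 5, 6, 8, 9, 10, 12, 15, 18, 20, 24, 27, 30, 36, 40, 45, 54, 60, 72, 90, 108, 120, 135, 180, 216, 270, 360, 540, 1080.
Check 409^d mod 1147 for each divisor in increasing order:
409^1 ≡ 409 (mod 1147)
409^2 ≡ 966 (mod 1147)
409^3 ≡ 526 (mod 1147)
409^4 ≡ 645 (mod 1147)
409^5 ≡ 1142 (mod 1147)
409^6 ≡ 249 (mod 1147)
409^8 ≡ 811 (mod 1147)
409^9 ≡ 216 (mod 1147)
409^10 ≡ 25 (mod 1147)
409^12 ≡ 63 (mod 1147)
409^15 ≡ 1022 (mod 1147)
409^18 ≡ 776 (mod 1147)
409^20 ≡ 625 (mod 1147)
409^24 ≡ 528 (mod 1147)
409^27 ≡ 154 (mod 1147)
409^30 ≡ 714 (mod 1147)
409^36 ≡ 1 (mod 1147) ✓
Therefore the multiplicative order of 409 modulo 1147 is 36.

36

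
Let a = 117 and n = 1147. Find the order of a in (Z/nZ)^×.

60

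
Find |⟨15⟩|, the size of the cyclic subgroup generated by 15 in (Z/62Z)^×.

By Lagrange's theorem, ord_62(15) divides φ(62) = φ(2)·φ(31) = 1·30 = 30 = 2 · 3 · 5.
Divisors of 30: 1, 2, 3, 5, 6, 10, 15, 30.
Test each divisor d:
15^1 ≡ 15
15^2 ≡ 39
15^3 ≡ 27
15^5 ≡ 61
15^6 ≡ 47
15^10 ≡ 1
Therefore the multiplicative order of 15 modulo 62 is 10.

10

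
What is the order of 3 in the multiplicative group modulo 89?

Since 3 ∈ (Z/89Z)^×, its order divides φ(89) = 89 − 1 = 88 = 2^3 · 11.
Divisors of 88: 1, 2, 4, 8, 11, 22, 44, 88.
Evaluate successive powers at the divisors of 88:
3^1 ≡ 3
3^2 ≡ 9
3^4 ≡ 81
3^8 ≡ 64
3^11 ≡ 37
3^22 ≡ 34
3^44 ≡ 88
3^88 ≡ 1
So ord_89(3) = 88.

88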